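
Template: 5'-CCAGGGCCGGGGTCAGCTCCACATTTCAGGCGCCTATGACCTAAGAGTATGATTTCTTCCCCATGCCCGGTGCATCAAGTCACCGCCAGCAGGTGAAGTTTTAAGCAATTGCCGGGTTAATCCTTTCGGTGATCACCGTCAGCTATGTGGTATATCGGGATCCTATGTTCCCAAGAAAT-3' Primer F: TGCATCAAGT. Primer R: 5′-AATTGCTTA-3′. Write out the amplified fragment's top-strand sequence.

Forward primer TGCATCAAGT is found on the top strand at positions 71–80.
The reverse primer's reverse complement is TAAGCAATT, which matches the template at positions 102–110.
The product is the template from position 71 through 110 (40 bp).

5'-TGCATCAAGTCACCGCCAGCAGGTGAAGTTTTAAGCAATT-3'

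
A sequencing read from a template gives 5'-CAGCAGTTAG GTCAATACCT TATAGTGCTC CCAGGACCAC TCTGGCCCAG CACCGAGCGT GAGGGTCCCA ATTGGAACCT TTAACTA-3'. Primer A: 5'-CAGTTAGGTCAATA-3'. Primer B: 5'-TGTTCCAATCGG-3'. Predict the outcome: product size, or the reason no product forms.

No product — primer B has no binding site in the template.

Primer B (TGTTCCAATCGG) does not match the top strand, and its reverse complement CCGATTGGAACA does not match either.
With no annealing site for primer B, no amplification occurs.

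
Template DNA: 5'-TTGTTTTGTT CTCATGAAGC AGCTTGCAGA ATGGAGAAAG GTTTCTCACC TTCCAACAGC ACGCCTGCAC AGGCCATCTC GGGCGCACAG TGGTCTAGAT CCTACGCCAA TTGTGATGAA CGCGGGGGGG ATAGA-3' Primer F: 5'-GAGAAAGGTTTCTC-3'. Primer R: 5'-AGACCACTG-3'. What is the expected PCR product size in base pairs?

Scanning the template, GAGAAAGGTTTCTC occurs at positions 34–47; this primer anneals to the bottom strand there with its 3' end pointing downstream.
The reverse primer's reverse complement is CAGTGGTCT, which matches the template at positions 88–96.
Amplicon spans positions 34–96: 63 bp.

63 bp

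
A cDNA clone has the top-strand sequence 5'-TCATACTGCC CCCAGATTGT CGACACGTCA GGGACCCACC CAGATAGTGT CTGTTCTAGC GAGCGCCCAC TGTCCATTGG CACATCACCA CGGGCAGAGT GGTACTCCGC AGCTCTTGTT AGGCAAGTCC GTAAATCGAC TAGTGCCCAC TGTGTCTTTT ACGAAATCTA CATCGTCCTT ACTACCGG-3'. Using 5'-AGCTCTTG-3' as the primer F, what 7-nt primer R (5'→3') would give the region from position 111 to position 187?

5'-CGGTAGT-3'

The product's 3' end on the top strand is position 187.
The reverse primer anneals to the top strand over positions 181–187, i.e. to ACTACCG.
Its sequence written 5'→3' is the reverse complement: CGGTAGT.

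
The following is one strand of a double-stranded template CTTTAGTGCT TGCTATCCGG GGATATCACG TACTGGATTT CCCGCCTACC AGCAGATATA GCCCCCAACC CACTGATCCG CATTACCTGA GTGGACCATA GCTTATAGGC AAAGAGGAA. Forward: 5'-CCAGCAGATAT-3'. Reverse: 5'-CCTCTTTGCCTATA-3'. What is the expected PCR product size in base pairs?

The forward primer matches the template at positions 49–59.
The reverse primer's reverse complement is TATAGGCAAAGAGG, which matches the template at positions 104–117.
Product length = (reverse-primer end) − (forward-primer start) + 1 = 117 − 49 + 1 = 69 bp.

69 bp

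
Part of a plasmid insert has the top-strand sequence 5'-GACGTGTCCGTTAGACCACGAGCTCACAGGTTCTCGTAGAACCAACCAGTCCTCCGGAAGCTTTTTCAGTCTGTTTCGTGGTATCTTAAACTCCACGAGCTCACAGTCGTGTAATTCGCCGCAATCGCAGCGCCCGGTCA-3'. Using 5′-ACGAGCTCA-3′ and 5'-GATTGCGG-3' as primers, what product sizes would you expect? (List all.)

109 bp, 32 bp

The forward primer ACGAGCTCA matches the top strand at positions 18–26, 95–103.
The reverse primer's reverse complement is CCGCAATC, matching at positions 119–126.
Each forward site pairs with the reverse site to give a product ending at position 126: sizes 109, 32 bp.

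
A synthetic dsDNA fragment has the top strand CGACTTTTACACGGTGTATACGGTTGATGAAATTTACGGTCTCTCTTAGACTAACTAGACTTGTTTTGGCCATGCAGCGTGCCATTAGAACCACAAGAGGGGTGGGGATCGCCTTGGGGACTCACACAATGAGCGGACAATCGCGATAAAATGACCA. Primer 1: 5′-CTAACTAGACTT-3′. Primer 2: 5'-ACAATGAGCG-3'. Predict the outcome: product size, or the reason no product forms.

Primer 1 (CTAACTAGACTT) matches the top strand at positions 51–62 (3' end points downstream).
Primer 2 (ACAATGAGCG) also matches the top strand directly, at positions 126–135 — its reverse complement CGCTCATTGT is not present.
Both primers anneal to the bottom strand with 3' ends pointing the same way, so neither can prime synthesis back toward the other.

No product — both primers anneal to the same strand and extend in the same direction.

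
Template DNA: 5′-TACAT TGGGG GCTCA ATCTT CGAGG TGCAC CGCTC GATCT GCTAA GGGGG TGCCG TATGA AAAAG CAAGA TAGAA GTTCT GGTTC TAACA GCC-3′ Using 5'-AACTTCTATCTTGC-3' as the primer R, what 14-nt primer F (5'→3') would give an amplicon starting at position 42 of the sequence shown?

5'-CTAAGGGGGTGCCG-3'

The reverse primer's reverse complement GCAAGATAGAAGTT matches the template at positions 65–78; the product starts at position 42.
The forward primer is identical to the top strand over positions 42–55: CTAAGGGGGTGCCG.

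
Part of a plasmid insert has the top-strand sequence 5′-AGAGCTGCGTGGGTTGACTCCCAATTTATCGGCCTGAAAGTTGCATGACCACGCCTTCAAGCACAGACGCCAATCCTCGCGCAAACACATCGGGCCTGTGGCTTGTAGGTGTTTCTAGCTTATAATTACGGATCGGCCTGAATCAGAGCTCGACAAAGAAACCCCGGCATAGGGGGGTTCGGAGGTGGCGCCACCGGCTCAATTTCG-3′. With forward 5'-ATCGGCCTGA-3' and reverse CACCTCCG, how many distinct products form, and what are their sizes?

The forward primer ATCGGCCTGA matches the top strand at positions 28–37, 132–141.
The reverse primer's reverse complement is CGGAGGTG, matching at positions 180–187.
Each forward site pairs with the reverse site to give a product ending at position 187: sizes 160, 56 bp.

Two products: 160 bp, 56 bp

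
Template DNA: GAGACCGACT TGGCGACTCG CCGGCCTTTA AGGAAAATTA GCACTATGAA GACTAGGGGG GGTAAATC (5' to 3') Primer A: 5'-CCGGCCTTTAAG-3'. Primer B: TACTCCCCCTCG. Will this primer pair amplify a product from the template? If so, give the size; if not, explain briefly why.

Primer B (TACTCCCCCTCG) does not match the top strand, and its reverse complement CGAGGGGGAGTA does not match either.
With no annealing site for primer B, no amplification occurs.

No product — primer B has no binding site in the template.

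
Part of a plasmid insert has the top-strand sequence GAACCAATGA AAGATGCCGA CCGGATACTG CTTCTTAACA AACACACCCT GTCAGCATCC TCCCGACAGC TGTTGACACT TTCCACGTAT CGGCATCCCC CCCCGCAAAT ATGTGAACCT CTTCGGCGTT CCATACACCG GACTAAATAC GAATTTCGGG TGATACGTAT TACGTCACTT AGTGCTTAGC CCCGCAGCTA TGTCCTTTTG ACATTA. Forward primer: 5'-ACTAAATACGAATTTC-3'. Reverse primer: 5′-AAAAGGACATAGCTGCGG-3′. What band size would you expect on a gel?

Forward primer ACTAAATACGAATTTC is found on the top strand at positions 142–157.
Reverse complement of the reverse primer: CCGCAGCTATGTCCTTTT. This occurs on the top strand at positions 192–209.
The product runs from position 142 to position 209, so its length is 209 − 142 + 1 = 68 bp.

68 bp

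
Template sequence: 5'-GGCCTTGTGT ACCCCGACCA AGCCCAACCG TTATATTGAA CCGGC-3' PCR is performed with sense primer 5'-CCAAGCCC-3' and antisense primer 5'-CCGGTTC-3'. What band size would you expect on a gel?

27 bp

The forward primer matches the template at positions 18–25.
The reverse primer's reverse complement is GAACCGG, which matches the template at positions 38–44.
The product runs from position 18 to position 44, so its length is 44 − 18 + 1 = 27 bp.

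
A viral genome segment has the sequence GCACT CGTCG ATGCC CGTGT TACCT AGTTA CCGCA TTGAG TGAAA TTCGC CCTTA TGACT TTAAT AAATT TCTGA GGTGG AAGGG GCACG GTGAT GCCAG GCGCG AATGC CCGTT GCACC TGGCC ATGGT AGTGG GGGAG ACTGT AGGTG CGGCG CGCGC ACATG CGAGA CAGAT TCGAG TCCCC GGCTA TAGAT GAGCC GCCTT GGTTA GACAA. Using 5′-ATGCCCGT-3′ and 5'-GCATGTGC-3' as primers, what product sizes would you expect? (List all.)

156 bp, 60 bp

The forward primer ATGCCCGT matches the top strand at positions 11–18, 107–114.
The reverse primer's reverse complement is GCACATGC, matching at positions 159–166.
Each forward site pairs with the reverse site to give a product ending at position 166: sizes 156, 60 bp.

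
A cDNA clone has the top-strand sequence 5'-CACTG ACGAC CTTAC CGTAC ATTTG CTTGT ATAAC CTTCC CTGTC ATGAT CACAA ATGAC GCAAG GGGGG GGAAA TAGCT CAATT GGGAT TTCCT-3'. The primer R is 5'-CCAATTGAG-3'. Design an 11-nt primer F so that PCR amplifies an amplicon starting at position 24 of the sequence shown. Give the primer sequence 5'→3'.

5'-TGCTTGTATAA-3'

The reverse primer's reverse complement CTCAATTGG matches the template at positions 79–87; the product starts at position 24.
The forward primer is identical to the top strand over positions 24–34: TGCTTGTATAA.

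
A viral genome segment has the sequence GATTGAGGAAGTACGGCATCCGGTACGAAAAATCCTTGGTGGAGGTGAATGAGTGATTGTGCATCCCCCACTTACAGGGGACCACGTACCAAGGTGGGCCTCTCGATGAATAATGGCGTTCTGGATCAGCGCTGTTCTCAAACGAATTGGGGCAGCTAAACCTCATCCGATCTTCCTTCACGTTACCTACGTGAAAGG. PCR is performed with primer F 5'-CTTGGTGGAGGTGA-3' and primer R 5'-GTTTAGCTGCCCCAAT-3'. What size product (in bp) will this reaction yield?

Scanning the template, CTTGGTGGAGGTGA occurs at positions 35–48; this primer anneals to the bottom strand there with its 3' end pointing downstream.
The reverse primer's reverse complement is ATTGGGGCAGCTAAAC, which matches the template at positions 146–161.
Amplicon spans positions 35–161: 127 bp.

127 bp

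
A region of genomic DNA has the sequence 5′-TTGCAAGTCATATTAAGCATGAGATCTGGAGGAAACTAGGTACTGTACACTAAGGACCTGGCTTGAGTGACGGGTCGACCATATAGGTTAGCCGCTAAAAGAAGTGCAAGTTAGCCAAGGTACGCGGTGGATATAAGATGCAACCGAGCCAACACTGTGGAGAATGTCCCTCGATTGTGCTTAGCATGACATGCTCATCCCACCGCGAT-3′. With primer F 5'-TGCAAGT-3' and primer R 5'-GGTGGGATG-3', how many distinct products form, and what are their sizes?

Two products: 203 bp, 100 bp

The forward primer TGCAAGT matches the top strand at positions 2–8, 105–111.
The reverse primer's reverse complement is CATCCCACC, matching at positions 196–204.
Each forward site pairs with the reverse site to give a product ending at position 204: sizes 203, 100 bp.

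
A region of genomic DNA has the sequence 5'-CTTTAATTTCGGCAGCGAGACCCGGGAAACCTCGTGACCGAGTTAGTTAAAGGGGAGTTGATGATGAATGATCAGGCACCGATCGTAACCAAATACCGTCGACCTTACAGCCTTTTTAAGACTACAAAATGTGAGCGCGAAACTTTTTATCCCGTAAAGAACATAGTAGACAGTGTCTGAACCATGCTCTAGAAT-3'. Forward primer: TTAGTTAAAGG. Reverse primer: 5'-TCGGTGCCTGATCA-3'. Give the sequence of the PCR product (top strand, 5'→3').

Forward primer TTAGTTAAAGG is found on the top strand at positions 43–53.
Taking the reverse complement of TCGGTGCCTGATCA gives TGATCAGGCACCGA, found at positions 69–82 on the template; the primer anneals here to the top strand with its 3' end pointing upstream.
The product is the template from position 43 through 82 (40 bp).

5'-TTAGTTAAAGGGGAGTTGATGATGAATGATCAGGCACCGA-3'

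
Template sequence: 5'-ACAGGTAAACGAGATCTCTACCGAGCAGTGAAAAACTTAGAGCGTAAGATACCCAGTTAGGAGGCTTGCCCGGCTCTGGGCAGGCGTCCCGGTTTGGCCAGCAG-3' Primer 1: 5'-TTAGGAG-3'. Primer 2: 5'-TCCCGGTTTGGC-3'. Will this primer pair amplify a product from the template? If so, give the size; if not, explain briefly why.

Primer 1 (TTAGGAG) matches the top strand at positions 57–63 (3' end points downstream).
Primer 2 (TCCCGGTTTGGC) also matches the top strand directly, at positions 87–98 — its reverse complement GCCAAACCGGGA is not present.
Both primers anneal to the bottom strand with 3' ends pointing the same way, so neither can prime synthesis back toward the other.

No product — both primers anneal to the same strand and extend in the same direction.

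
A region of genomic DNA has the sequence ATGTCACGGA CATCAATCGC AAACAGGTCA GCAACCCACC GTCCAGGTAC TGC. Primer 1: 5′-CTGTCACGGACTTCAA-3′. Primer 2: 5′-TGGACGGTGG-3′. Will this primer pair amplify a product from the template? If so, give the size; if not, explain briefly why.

Primer 1 (CTGTCACGGACTTCAA) does not match the top strand, and its reverse complement TTGAAGTCCGTGACAG does not match either.
With no annealing site for primer 1, no amplification occurs.

No product — primer 1 has no binding site in the template.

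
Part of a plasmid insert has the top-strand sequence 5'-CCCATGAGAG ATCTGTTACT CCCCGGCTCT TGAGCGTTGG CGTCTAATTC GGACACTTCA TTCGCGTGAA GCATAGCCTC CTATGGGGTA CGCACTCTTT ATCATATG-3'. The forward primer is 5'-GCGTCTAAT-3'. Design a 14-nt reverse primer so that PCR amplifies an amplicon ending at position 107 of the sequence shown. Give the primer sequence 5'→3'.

The forward primer binds at positions 40–48; the product's 3' end on the top strand is position 107.
The reverse primer anneals to the top strand over positions 94–107, i.e. to ACTCTTTATCATAT.
Its sequence written 5'→3' is the reverse complement: ATATGATAAAGAGT.

5'-ATATGATAAAGAGT-3'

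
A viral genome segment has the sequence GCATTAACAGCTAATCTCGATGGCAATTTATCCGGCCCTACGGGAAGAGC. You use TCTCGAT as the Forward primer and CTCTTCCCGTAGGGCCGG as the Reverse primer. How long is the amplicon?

35 bp

Scanning the template, TCTCGAT occurs at positions 15–21; this primer anneals to the bottom strand there with its 3' end pointing downstream.
Reverse complement of the reverse primer: CCGGCCCTACGGGAAGAG. This occurs on the top strand at positions 32–49.
The product runs from position 15 to position 49, so its length is 49 − 15 + 1 = 35 bp.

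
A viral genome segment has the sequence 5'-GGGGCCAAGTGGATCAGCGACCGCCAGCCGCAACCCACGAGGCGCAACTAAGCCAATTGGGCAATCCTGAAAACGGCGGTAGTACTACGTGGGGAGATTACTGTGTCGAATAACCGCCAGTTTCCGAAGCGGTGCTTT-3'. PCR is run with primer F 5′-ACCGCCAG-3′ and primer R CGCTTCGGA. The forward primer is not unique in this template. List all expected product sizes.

The forward primer ACCGCCAG matches the top strand at positions 20–27, 113–120.
The reverse primer's reverse complement is TCCGAAGCG, matching at positions 123–131.
Each forward site pairs with the reverse site to give a product ending at position 131: sizes 112, 19 bp.

112 bp, 19 bp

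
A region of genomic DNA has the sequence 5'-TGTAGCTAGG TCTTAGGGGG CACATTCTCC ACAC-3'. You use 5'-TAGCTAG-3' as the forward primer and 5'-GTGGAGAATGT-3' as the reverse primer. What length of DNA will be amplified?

30 bp

Scanning the template, TAGCTAG occurs at positions 3–9; this primer anneals to the bottom strand there with its 3' end pointing downstream.
Reverse complement of the reverse primer: ACATTCTCCAC. This occurs on the top strand at positions 22–32.
Amplicon spans positions 3–32: 30 bp.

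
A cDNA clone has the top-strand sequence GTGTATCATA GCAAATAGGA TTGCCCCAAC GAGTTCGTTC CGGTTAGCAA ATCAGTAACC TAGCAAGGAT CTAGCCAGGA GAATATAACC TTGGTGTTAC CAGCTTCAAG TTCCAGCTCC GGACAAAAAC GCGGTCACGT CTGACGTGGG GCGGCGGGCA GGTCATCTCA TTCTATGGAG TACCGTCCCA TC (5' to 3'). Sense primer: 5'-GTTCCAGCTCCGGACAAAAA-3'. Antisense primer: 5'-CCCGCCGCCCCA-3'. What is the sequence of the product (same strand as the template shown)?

5'-GTTCCAGCTCCGGACAAAAACGCGGTCACGTCTGACGTGGGGCGGCGGG-3'

Scanning the template, GTTCCAGCTCCGGACAAAAA occurs at positions 110–129; this primer anneals to the bottom strand there with its 3' end pointing downstream.
Taking the reverse complement of CCCGCCGCCCCA gives TGGGGCGGCGGG, found at positions 147–158 on the template; the primer anneals here to the top strand with its 3' end pointing upstream.
The product is the template from position 110 through 158 (49 bp).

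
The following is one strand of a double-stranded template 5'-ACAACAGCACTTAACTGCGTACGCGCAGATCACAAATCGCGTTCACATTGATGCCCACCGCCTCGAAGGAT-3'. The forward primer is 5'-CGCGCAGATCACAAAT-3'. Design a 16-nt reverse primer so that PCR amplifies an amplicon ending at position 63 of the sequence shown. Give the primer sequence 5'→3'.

5'-AGGCGGTGGGCATCAA-3'

The forward primer binds at positions 22–37; the product's 3' end on the top strand is position 63.
The reverse primer anneals to the top strand over positions 48–63, i.e. to TTGATGCCCACCGCCT.
Its sequence written 5'→3' is the reverse complement: AGGCGGTGGGCATCAA.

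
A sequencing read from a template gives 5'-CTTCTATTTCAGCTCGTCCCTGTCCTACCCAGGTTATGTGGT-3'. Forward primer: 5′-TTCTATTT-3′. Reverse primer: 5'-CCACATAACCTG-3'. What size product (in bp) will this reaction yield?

40 bp

Forward primer TTCTATTT is found on the top strand at positions 2–9.
Taking the reverse complement of CCACATAACCTG gives CAGGTTATGTGG, found at positions 30–41 on the template; the primer anneals here to the top strand with its 3' end pointing upstream.
Product length = (reverse-primer end) − (forward-primer start) + 1 = 41 − 2 + 1 = 40 bp.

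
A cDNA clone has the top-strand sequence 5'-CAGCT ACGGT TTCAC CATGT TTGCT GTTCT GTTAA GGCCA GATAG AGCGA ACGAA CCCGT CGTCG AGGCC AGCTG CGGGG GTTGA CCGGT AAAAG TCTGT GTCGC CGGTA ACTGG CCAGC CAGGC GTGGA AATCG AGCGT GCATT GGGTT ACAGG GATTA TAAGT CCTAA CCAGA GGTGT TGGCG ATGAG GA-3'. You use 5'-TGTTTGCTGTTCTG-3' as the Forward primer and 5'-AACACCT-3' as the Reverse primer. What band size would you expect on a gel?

164 bp

Scanning the template, TGTTTGCTGTTCTG occurs at positions 18–31; this primer anneals to the bottom strand there with its 3' end pointing downstream.
The reverse primer's reverse complement is AGGTGTT, which matches the template at positions 175–181.
Amplicon spans positions 18–181: 164 bp.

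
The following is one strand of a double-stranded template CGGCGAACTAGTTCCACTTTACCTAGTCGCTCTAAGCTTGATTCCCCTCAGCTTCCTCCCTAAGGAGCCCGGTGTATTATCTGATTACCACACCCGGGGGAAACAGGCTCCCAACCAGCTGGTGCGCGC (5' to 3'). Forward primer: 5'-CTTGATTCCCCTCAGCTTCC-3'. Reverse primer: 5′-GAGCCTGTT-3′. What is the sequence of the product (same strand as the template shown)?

5'-CTTGATTCCCCTCAGCTTCCTCCCTAAGGAGCCCGGTGTATTATCTGATTACCACACCCGGGGGAAACAGGCTC-3'

Forward primer CTTGATTCCCCTCAGCTTCC is found on the top strand at positions 37–56.
The reverse primer's reverse complement is AACAGGCTC, which matches the template at positions 102–110.
The product is the template from position 37 through 110 (74 bp).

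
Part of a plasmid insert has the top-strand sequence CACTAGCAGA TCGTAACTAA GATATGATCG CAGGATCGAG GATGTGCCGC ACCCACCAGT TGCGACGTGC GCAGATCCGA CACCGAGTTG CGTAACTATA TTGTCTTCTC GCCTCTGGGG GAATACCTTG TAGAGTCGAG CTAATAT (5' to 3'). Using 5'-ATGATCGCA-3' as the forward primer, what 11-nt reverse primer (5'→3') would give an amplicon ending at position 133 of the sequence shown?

5'-CTACAAGGTAT-3'

The forward primer binds at positions 24–32; the product's 3' end on the top strand is position 133.
The reverse primer anneals to the top strand over positions 123–133, i.e. to ATACCTTGTAG.
Its sequence written 5'→3' is the reverse complement: CTACAAGGTAT.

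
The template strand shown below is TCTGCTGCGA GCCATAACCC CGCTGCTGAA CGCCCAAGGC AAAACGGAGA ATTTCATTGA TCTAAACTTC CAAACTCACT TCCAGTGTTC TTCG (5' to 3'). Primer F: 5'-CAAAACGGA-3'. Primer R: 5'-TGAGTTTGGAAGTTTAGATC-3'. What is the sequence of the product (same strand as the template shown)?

5'-CAAAACGGAGAATTTCATTGATCTAAACTTCCAAACTCA-3'

Forward primer CAAAACGGA is found on the top strand at positions 40–48.
Taking the reverse complement of TGAGTTTGGAAGTTTAGATC gives GATCTAAACTTCCAAACTCA, found at positions 59–78 on the template; the primer anneals here to the top strand with its 3' end pointing upstream.
The product is the template from position 40 through 78 (39 bp).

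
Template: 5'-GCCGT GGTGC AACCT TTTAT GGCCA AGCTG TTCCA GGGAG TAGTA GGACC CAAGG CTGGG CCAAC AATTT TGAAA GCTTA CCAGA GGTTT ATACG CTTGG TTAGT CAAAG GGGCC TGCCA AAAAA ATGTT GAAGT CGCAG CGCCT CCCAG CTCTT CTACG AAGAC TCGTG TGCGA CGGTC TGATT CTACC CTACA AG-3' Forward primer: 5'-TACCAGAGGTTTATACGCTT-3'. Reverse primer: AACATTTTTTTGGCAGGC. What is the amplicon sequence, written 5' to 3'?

5'-TACCAGAGGTTTATACGCTTGGTTAGTCAAAGGGGCCTGCCAAAAAAATGTT-3'

The forward primer matches the template at positions 79–98.
Taking the reverse complement of AACATTTTTTTGGCAGGC gives GCCTGCCAAAAAAATGTT, found at positions 113–130 on the template; the primer anneals here to the top strand with its 3' end pointing upstream.
The product is the template from position 79 through 130 (52 bp).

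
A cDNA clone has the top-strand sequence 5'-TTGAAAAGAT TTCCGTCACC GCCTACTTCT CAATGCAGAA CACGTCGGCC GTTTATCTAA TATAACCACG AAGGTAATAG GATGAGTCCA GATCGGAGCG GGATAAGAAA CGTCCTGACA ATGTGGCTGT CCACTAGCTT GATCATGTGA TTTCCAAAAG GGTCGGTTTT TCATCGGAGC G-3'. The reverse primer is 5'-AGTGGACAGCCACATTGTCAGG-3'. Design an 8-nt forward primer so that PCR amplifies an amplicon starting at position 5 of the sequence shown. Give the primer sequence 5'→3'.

5'-AAAGATTT-3'

The reverse primer's reverse complement CCTGACAATGTGGCTGTCCACT matches the template at positions 114–135; the product starts at position 5.
The forward primer is identical to the top strand over positions 5–12: AAAGATTT.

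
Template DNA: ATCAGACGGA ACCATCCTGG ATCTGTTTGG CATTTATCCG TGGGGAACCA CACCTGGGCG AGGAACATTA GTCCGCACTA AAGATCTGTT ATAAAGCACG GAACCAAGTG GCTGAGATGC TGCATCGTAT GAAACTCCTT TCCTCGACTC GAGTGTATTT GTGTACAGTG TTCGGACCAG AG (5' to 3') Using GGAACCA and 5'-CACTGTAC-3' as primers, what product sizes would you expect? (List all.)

163 bp, 127 bp, 71 bp

The forward primer GGAACCA matches the top strand at positions 8–14, 44–50, 100–106.
The reverse primer's reverse complement is GTACAGTG, matching at positions 163–170.
Each forward site pairs with the reverse site to give a product ending at position 170: sizes 163, 127, 71 bp.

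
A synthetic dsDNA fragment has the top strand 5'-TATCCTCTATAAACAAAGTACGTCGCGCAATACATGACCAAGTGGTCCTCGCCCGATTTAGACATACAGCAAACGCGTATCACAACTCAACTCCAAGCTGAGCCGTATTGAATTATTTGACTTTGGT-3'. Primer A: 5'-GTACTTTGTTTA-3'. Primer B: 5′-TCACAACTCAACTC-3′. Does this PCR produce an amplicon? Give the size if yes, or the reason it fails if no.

Primer A (GTACTTTGTTTA) has reverse complement TAAACAAAGTAC, which matches the top strand at positions 10–21; primer A anneals to the top strand there with its 3' end pointing upstream toward position 10.
Primer B (TCACAACTCAACTC) matches the top strand directly at positions 80–93; it anneals to the bottom strand with its 3' end pointing downstream toward position 93.
The 3' ends diverge (primer A extends toward position 1, primer B toward position 127), so the primers never converge on a shared product.

No product — the primers' 3' ends point away from each other.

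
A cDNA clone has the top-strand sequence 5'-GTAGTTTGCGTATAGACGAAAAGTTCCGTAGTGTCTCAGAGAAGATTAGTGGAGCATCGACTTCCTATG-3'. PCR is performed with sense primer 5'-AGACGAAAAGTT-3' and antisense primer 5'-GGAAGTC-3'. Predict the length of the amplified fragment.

Forward primer AGACGAAAAGTT is found on the top strand at positions 14–25.
Reverse complement of the reverse primer: GACTTCC. This occurs on the top strand at positions 59–65.
The product runs from position 14 to position 65, so its length is 65 − 14 + 1 = 52 bp.

52 bp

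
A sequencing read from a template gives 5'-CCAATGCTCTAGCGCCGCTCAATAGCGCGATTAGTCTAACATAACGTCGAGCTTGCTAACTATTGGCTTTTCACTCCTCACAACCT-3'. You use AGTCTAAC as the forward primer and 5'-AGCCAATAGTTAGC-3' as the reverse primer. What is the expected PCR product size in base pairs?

The forward primer matches the template at positions 33–40.
The reverse primer's reverse complement is GCTAACTATTGGCT, which matches the template at positions 55–68.
Product length = (reverse-primer end) − (forward-primer start) + 1 = 68 − 33 + 1 = 36 bp.

36 bp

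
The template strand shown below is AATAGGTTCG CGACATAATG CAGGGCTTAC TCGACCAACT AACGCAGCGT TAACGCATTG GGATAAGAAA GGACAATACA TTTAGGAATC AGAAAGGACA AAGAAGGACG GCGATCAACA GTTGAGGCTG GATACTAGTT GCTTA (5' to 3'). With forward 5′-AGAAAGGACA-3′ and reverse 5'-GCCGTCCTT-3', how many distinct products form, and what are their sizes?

Two products: 47 bp, 22 bp

The forward primer AGAAAGGACA matches the top strand at positions 66–75, 91–100.
The reverse primer's reverse complement is AAGGACGGC, matching at positions 104–112.
Each forward site pairs with the reverse site to give a product ending at position 112: sizes 47, 22 bp.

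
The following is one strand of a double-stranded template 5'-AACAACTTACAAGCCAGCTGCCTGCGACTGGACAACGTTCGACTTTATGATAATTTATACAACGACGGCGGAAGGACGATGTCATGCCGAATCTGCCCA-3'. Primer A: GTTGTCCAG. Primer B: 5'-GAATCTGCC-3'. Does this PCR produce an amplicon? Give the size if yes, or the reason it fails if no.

Primer A (GTTGTCCAG) has reverse complement CTGGACAAC, which matches the top strand at positions 28–36; primer A anneals to the top strand there with its 3' end pointing upstream toward position 28.
Primer B (GAATCTGCC) matches the top strand directly at positions 89–97; it anneals to the bottom strand with its 3' end pointing downstream toward position 97.
The 3' ends diverge (primer A extends toward position 1, primer B toward position 99), so the primers never converge on a shared product.

No product — the primers' 3' ends point away from each other.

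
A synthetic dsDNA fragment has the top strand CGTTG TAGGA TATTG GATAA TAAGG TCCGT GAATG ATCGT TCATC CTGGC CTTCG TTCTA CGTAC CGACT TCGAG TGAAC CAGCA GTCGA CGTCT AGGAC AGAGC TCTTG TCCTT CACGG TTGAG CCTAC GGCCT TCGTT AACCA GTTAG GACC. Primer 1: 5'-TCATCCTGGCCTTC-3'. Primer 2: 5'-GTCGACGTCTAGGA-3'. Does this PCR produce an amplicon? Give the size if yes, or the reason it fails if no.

Primer 1 (TCATCCTGGCCTTC) matches the top strand at positions 41–54 (3' end points downstream).
Primer 2 (GTCGACGTCTAGGA) also matches the top strand directly, at positions 86–99 — its reverse complement TCCTAGACGTCGAC is not present.
Both primers anneal to the bottom strand with 3' ends pointing the same way, so neither can prime synthesis back toward the other.

No product — both primers anneal to the same strand and extend in the same direction.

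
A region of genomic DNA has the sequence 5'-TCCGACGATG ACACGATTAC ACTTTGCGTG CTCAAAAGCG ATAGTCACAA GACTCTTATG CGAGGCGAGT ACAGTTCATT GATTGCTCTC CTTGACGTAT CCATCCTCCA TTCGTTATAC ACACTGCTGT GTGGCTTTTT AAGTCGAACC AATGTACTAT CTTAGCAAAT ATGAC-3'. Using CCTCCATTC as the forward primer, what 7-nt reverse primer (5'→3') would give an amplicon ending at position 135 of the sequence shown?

5'-GCCACAC-3'

The forward primer binds at positions 105–113; the product's 3' end on the top strand is position 135.
The reverse primer anneals to the top strand over positions 129–135, i.e. to GTGTGGC.
Its sequence written 5'→3' is the reverse complement: GCCACAC.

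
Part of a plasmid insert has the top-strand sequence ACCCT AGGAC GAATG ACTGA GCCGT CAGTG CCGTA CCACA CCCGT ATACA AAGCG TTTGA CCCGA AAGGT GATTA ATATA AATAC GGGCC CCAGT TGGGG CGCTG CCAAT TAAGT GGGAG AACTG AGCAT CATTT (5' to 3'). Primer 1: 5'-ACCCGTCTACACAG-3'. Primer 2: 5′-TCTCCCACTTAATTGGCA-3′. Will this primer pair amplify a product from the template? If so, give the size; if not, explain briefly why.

No product — primer 1 has no binding site in the template.

Primer 1 (ACCCGTCTACACAG) does not match the top strand, and its reverse complement CTGTGTAGACGGGT does not match either.
With no annealing site for primer 1, no amplification occurs.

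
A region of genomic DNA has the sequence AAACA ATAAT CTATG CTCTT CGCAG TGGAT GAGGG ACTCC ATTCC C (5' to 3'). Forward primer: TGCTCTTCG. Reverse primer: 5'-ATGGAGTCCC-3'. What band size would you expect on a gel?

29 bp

Scanning the template, TGCTCTTCG occurs at positions 14–22; this primer anneals to the bottom strand there with its 3' end pointing downstream.
Taking the reverse complement of ATGGAGTCCC gives GGGACTCCAT, found at positions 33–42 on the template; the primer anneals here to the top strand with its 3' end pointing upstream.
Product length = (reverse-primer end) − (forward-primer start) + 1 = 42 − 14 + 1 = 29 bp.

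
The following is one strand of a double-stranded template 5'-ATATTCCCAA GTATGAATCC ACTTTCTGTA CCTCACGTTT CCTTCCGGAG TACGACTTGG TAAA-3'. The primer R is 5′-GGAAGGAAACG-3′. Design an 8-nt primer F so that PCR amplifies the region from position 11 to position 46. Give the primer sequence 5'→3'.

5'-GTATGAAT-3'

The reverse primer's reverse complement CGTTTCCTTCC matches the template at positions 36–46; the product starts at position 11.
The forward primer is identical to the top strand over positions 11–18: GTATGAAT.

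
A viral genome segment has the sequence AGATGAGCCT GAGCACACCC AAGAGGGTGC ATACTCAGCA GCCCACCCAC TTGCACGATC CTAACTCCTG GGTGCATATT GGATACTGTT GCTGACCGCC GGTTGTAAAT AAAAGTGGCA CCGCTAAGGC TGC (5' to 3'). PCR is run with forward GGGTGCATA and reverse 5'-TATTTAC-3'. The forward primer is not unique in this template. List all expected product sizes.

87 bp, 42 bp

The forward primer GGGTGCATA matches the top strand at positions 25–33, 70–78.
The reverse primer's reverse complement is GTAAATA, matching at positions 105–111.
Each forward site pairs with the reverse site to give a product ending at position 111: sizes 87, 42 bp.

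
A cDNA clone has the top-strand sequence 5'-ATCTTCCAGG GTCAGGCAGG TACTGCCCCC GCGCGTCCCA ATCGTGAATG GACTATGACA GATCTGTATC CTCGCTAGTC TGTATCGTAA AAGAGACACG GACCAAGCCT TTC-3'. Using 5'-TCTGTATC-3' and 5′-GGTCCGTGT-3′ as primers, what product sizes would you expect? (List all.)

The forward primer TCTGTATC matches the top strand at positions 63–70, 79–86.
The reverse primer's reverse complement is ACACGGACC, matching at positions 96–104.
Each forward site pairs with the reverse site to give a product ending at position 104: sizes 42, 26 bp.

42 bp, 26 bp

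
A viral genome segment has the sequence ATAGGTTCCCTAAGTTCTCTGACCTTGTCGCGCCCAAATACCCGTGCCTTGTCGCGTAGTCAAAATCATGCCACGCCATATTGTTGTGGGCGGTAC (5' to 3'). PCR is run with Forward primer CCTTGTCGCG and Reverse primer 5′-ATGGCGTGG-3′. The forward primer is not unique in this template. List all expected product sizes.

The forward primer CCTTGTCGCG matches the top strand at positions 23–32, 47–56.
The reverse primer's reverse complement is CCACGCCAT, matching at positions 71–79.
Each forward site pairs with the reverse site to give a product ending at position 79: sizes 57, 33 bp.

57 bp, 33 bp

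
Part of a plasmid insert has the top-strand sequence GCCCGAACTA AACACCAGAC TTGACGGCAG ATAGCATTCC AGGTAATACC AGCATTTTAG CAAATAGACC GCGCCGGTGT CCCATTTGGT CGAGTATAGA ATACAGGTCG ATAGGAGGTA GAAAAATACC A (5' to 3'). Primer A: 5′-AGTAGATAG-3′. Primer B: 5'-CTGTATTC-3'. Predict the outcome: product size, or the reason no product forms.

No product — primer A has no binding site in the template.

Primer A (AGTAGATAG) does not match the top strand, and its reverse complement CTATCTACT does not match either.
With no annealing site for primer A, no amplification occurs.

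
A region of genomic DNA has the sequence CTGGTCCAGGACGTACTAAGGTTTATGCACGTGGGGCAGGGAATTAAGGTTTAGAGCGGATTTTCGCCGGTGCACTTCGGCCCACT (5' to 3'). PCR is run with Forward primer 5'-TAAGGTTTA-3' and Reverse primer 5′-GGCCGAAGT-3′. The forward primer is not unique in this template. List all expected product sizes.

66 bp, 38 bp

The forward primer TAAGGTTTA matches the top strand at positions 17–25, 45–53.
The reverse primer's reverse complement is ACTTCGGCC, matching at positions 74–82.
Each forward site pairs with the reverse site to give a product ending at position 82: sizes 66, 38 bp.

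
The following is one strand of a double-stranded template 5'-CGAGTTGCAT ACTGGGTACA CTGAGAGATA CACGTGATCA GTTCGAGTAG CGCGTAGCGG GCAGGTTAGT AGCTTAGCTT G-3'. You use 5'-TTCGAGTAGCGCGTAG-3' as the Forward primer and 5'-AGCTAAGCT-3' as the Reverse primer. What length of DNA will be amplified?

38 bp

Forward primer TTCGAGTAGCGCGTAG is found on the top strand at positions 42–57.
The reverse primer's reverse complement is AGCTTAGCT, which matches the template at positions 71–79.
Amplicon spans positions 42–79: 38 bp.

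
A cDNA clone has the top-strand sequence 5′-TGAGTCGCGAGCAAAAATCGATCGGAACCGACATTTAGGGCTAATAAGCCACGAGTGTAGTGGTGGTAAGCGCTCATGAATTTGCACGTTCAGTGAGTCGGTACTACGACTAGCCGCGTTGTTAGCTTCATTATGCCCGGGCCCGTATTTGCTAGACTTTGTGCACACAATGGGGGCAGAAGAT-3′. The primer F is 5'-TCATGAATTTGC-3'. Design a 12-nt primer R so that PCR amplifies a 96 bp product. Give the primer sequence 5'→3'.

The forward primer binds at positions 74–85, so a 96 bp product ends at position 74 + 96 − 1 = 169.
The reverse primer anneals to the top strand over positions 158–169, i.e. to TTTGTGCACACA.
Its sequence written 5'→3' is the reverse complement: TGTGTGCACAAA.

5'-TGTGTGCACAAA-3'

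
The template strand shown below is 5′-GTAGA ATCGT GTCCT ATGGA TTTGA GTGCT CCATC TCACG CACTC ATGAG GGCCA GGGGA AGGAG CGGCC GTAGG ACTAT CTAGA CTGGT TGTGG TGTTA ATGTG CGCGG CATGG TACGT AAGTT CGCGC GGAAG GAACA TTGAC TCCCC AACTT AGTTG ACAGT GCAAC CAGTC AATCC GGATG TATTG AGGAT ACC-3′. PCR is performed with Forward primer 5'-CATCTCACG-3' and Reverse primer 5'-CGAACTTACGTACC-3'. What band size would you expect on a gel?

96 bp

The forward primer matches the template at positions 32–40.
Taking the reverse complement of CGAACTTACGTACC gives GGTACGTAAGTTCG, found at positions 114–127 on the template; the primer anneals here to the top strand with its 3' end pointing upstream.
The product runs from position 32 to position 127, so its length is 127 − 32 + 1 = 96 bp.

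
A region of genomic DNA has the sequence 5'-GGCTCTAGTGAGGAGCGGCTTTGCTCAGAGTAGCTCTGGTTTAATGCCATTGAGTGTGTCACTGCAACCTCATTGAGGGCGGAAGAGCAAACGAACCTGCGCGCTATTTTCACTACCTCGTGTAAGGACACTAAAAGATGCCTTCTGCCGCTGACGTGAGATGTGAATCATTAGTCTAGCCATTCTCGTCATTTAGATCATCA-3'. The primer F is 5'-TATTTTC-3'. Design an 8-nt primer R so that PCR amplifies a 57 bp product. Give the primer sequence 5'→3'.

5'-TCTCACGT-3'

The forward primer binds at positions 105–111, so a 57 bp product ends at position 105 + 57 − 1 = 161.
The reverse primer anneals to the top strand over positions 154–161, i.e. to ACGTGAGA.
Its sequence written 5'→3' is the reverse complement: TCTCACGT.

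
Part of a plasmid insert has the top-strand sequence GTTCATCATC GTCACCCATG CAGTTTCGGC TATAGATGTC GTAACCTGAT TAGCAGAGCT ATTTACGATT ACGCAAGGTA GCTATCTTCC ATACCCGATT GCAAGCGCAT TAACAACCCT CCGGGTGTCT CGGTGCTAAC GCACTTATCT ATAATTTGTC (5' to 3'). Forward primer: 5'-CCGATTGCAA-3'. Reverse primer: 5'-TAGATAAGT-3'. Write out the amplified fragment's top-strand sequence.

Forward primer CCGATTGCAA is found on the top strand at positions 95–104.
Reverse complement of the reverse primer: ACTTATCTA. This occurs on the top strand at positions 143–151.
The product is the template from position 95 through 151 (57 bp).

5'-CCGATTGCAAGCGCATTAACAACCCTCCGGGTGTCTCGGTGCTAACGCACTTATCTA-3'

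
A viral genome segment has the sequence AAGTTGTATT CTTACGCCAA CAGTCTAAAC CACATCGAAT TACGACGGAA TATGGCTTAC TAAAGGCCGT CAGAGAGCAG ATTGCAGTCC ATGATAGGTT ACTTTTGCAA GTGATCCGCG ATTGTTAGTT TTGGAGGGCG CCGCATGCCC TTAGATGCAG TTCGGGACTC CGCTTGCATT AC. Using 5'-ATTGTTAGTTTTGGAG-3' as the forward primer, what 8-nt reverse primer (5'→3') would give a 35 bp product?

5'-TCTAAGGG-3'

The forward primer binds at positions 121–136, so a 35 bp product ends at position 121 + 35 − 1 = 155.
The reverse primer anneals to the top strand over positions 148–155, i.e. to CCCTTAGA.
Its sequence written 5'→3' is the reverse complement: TCTAAGGG.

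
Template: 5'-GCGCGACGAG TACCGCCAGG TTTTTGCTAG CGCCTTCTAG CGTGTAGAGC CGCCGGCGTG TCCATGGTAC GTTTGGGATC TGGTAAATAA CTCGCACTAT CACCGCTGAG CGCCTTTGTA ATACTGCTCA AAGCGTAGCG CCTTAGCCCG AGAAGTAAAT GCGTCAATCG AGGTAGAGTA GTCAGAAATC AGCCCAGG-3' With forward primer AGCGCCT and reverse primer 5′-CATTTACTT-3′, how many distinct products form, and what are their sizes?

The forward primer AGCGCCT matches the top strand at positions 29–35, 109–115, 137–143.
The reverse primer's reverse complement is AAGTAAATG, matching at positions 153–161.
Each forward site pairs with the reverse site to give a product ending at position 161: sizes 133, 53, 25 bp.

Three products: 133 bp, 53 bp, 25 bp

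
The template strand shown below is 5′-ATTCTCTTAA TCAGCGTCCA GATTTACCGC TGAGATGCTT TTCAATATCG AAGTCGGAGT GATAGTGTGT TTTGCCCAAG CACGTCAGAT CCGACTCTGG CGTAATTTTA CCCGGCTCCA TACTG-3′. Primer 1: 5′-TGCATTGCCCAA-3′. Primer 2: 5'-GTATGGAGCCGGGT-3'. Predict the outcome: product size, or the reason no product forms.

No product — primer 1 has no binding site in the template.

Primer 1 (TGCATTGCCCAA) does not match the top strand, and its reverse complement TTGGGCAATGCA does not match either.
With no annealing site for primer 1, no amplification occurs.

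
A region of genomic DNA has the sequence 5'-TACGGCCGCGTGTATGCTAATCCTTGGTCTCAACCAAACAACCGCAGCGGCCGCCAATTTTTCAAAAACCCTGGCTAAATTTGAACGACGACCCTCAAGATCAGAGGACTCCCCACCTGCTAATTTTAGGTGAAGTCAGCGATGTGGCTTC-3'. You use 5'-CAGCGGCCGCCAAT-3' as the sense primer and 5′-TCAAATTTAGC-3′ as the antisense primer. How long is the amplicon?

40 bp

Forward primer CAGCGGCCGCCAAT is found on the top strand at positions 45–58.
The reverse primer's reverse complement is GCTAAATTTGA, which matches the template at positions 74–84.
Product length = (reverse-primer end) − (forward-primer start) + 1 = 84 − 45 + 1 = 40 bp.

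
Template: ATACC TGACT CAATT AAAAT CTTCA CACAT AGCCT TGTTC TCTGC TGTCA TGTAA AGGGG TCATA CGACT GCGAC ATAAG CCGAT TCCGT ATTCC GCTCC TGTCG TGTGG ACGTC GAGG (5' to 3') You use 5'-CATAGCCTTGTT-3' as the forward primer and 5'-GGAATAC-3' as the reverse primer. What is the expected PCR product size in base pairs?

Scanning the template, CATAGCCTTGTT occurs at positions 28–39; this primer anneals to the bottom strand there with its 3' end pointing downstream.
Reverse complement of the reverse primer: GTATTCC. This occurs on the top strand at positions 89–95.
Amplicon spans positions 28–95: 68 bp.

68 bp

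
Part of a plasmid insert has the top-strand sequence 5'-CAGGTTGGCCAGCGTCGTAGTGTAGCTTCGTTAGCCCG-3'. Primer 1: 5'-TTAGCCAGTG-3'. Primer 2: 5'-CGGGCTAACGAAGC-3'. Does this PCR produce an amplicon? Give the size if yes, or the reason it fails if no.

Primer 1 (TTAGCCAGTG) does not match the top strand, and its reverse complement CACTGGCTAA does not match either.
With no annealing site for primer 1, no amplification occurs.

No product — primer 1 has no binding site in the template.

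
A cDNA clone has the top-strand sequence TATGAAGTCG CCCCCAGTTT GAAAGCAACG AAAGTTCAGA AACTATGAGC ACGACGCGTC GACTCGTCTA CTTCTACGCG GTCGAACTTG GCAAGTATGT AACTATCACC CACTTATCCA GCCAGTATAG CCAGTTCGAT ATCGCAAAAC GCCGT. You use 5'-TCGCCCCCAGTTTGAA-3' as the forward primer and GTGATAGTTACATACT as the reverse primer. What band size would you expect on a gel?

The forward primer matches the template at positions 8–23.
Taking the reverse complement of GTGATAGTTACATACT gives AGTATGTAACTATCAC, found at positions 94–109 on the template; the primer anneals here to the top strand with its 3' end pointing upstream.
The product runs from position 8 to position 109, so its length is 109 − 8 + 1 = 102 bp.

102 bp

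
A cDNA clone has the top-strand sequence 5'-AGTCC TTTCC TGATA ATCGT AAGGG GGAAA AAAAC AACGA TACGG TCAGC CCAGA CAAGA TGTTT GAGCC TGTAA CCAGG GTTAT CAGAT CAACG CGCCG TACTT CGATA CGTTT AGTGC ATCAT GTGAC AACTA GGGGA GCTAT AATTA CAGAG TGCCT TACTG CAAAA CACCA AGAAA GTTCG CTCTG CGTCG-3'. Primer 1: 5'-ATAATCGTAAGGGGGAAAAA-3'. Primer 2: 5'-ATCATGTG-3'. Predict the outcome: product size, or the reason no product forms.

No product — both primers anneal to the same strand and extend in the same direction.

Primer 1 (ATAATCGTAAGGGGGAAAAA) matches the top strand at positions 13–32 (3' end points downstream).
Primer 2 (ATCATGTG) also matches the top strand directly, at positions 121–128 — its reverse complement CACATGAT is not present.
Both primers anneal to the bottom strand with 3' ends pointing the same way, so neither can prime synthesis back toward the other.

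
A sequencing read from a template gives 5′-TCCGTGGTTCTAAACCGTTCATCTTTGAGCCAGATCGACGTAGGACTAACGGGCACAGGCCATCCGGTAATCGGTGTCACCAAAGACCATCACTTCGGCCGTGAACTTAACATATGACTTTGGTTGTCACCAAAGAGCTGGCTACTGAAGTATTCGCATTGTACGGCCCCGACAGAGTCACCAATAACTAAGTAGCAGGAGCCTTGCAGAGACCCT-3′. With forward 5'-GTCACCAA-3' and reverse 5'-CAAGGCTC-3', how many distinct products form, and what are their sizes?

The forward primer GTCACCAA matches the top strand at positions 76–83, 126–133, 177–184.
The reverse primer's reverse complement is GAGCCTTG, matching at positions 199–206.
Each forward site pairs with the reverse site to give a product ending at position 206: sizes 131, 81, 30 bp.

Three products: 131 bp, 81 bp, 30 bp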